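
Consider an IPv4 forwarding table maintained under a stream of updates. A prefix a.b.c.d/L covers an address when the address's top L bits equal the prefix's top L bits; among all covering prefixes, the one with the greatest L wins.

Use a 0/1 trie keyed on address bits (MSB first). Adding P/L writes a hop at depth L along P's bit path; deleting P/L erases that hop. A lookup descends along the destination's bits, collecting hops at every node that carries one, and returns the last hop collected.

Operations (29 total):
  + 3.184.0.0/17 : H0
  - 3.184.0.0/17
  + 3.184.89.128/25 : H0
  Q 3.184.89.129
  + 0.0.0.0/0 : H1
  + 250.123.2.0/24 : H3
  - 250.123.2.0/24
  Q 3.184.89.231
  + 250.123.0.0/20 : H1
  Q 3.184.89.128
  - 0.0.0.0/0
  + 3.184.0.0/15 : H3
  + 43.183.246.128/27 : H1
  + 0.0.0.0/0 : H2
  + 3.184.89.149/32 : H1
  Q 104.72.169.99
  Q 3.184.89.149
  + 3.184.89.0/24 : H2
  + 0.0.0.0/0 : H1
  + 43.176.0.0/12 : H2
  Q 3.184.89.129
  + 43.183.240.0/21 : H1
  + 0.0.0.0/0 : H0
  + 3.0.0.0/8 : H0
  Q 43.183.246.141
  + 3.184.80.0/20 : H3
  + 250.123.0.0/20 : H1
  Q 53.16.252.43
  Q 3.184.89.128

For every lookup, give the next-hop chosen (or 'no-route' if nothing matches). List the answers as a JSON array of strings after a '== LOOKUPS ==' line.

Apply in order:
  + 3.184.0.0/17 (H0) depth=17
  del 3.184.0.0/17 (clear depth 17)
  + 3.184.89.128/25 (H0) depth=25
  lookup 3.184.89.129: bits 0000001110111000010110011 walk d0:-→d1:-→d2:-→d3:-→d4:-→d5:-→d6:-→d7:-→d8:-→d9:-→d10:-→d11:-→d12:-→d13:-→d14:-→d15:-→d16:-→d17:-→d18:-→d19:-→d20:-→d21:-→d22:-→d23:-→d24:-→d25:H0 -> H0
  + 0.0.0.0/0 (H1) depth=0
  + 250.123.2.0/24 (H3) depth=24
  del 250.123.2.0/24 (clear depth 24)
  lookup 3.184.89.231: bits 0000001110111000010110011 walk d0:H1→d1:-→d2:-→d3:-→d4:-→d5:-→d6:-→d7:-→d8:-→d9:-→d10:-→d11:-→d12:-→d13:-→d14:-→d15:-→d16:-→d17:-→d18:-→d19:-→d20:-→d21:-→d22:-→d23:-→d24:-→d25:H0 -> H0
  + 250.123.0.0/20 (H1) depth=20
  lookup 3.184.89.128: bits 0000001110111000010110011 walk d0:H1→d1:-→d2:-→d3:-→d4:-→d5:-→d6:-→d7:-→d8:-→d9:-→d10:-→d11:-→d12:-→d13:-→d14:-→d15:-→d16:-→d17:-→d18:-→d19:-→d20:-→d21:-→d22:-→d23:-→d24:-→d25:H0 -> H0
  del 0.0.0.0/0 (clear depth 0)
  + 3.184.0.0/15 (H3) depth=15
  + 43.183.246.128/27 (H1) depth=27
  + 0.0.0.0/0 (H2) depth=0
  + 3.184.89.149/32 (H1) depth=32
  lookup 104.72.169.99: bits 0 walk d0:H2→d1:- -> H2
  lookup 3.184.89.149: bits 00000011101110000101100110010101 walk d0:H2→d1:-→d2:-→d3:-→d4:-→d5:-→d6:-→d7:-→d8:-→d9:-→d10:-→d11:-→d12:-→d13:-→d14:-→d15:H3→d16:-→d17:-→d18:-→d19:-→d20:-→d21:-→d22:-→d23:-→d24:-→d25:H0→d26:-→d27:-→d28:-→d29:-→d30:-→d31:-→d32:H1 -> H1
  + 3.184.89.0/24 (H2) depth=24
  + 0.0.0.0/0 (H1) depth=0
  + 43.176.0.0/12 (H2) depth=12
  lookup 3.184.89.129: bits 000000111011100001011001100 walk d0:H1→d1:-→d2:-→d3:-→d4:-→d5:-→d6:-→d7:-→d8:-→d9:-→d10:-→d11:-→d12:-→d13:-→d14:-→d15:H3→d16:-→d17:-→d18:-→d19:-→d20:-→d21:-→d22:-→d23:-→d24:H2→d25:H0→d26:-→d27:- -> H0
  + 43.183.240.0/21 (H1) depth=21
  + 0.0.0.0/0 (H0) depth=0
  + 3.0.0.0/8 (H0) depth=8
  lookup 43.183.246.141: bits 001010111011011111110110100 walk d0:H0→d1:-→d2:-→d3:-→d4:-→d5:-→d6:-→d7:-→d8:-→d9:-→d10:-→d11:-→d12:H2→d13:-→d14:-→d15:-→d16:-→d17:-→d18:-→d19:-→d20:-→d21:H1→d22:-→d23:-→d24:-→d25:-→d26:-→d27:H1 -> H1
  + 3.184.80.0/20 (H3) depth=20
  + 250.123.0.0/20 (H1) depth=20
  lookup 53.16.252.43: bits 001 walk d0:H0→d1:-→d2:-→d3:- -> H0
  lookup 3.184.89.128: bits 000000111011100001011001100 walk d0:H0→d1:-→d2:-→d3:-→d4:-→d5:-→d6:-→d7:-→d8:H0→d9:-→d10:-→d11:-→d12:-→d13:-→d14:-→d15:H3→d16:-→d17:-→d18:-→d19:-→d20:H3→d21:-→d22:-→d23:-→d24:H2→d25:H0→d26:-→d27:- -> H0

== LOOKUPS ==
["H0","H0","H0","H2","H1","H0","H1","H0","H0"]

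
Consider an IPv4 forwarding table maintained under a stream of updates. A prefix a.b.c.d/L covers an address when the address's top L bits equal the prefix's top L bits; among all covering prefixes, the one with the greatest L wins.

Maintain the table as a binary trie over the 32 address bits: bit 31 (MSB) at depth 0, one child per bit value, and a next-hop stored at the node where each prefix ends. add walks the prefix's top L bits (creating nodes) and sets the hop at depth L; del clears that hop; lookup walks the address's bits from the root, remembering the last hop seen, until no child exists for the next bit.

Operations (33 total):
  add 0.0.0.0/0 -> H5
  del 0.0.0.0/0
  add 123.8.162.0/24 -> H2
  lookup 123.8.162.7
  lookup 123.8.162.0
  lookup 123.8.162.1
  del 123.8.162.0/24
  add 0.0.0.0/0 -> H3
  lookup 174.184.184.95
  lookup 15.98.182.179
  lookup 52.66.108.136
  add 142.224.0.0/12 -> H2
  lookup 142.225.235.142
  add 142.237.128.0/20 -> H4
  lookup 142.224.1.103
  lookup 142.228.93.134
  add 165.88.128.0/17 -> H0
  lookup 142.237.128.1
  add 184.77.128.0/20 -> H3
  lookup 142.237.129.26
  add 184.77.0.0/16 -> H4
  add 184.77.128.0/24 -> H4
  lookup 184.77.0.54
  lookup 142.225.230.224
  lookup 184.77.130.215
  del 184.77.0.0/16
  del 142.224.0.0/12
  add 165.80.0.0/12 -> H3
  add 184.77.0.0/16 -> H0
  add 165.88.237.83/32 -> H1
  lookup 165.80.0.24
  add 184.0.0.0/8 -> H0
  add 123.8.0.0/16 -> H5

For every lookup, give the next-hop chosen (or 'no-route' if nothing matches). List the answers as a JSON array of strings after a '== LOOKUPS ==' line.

Apply in order:
  add 0.0.0.0/0 -> H5 at depth 0
  del 0.0.0.0/0 (clear depth 0)
  add 123.8.162.0/24 -> H2 at depth 24
  ? 123.8.162.7  path d0:-→d1:-→d2:-→d3:-→d4:-→d5:-→d6:-→d7:-→d8:-→d9:-→d10:-→d11:-→d12:-→d13:-→d14:-→d15:-→d16:-→d17:-→d18:-→d19:-→d20:-→d21:-→d22:-→d23:-→d24:H2  best=H2
  ? 123.8.162.0  path d0:-→d1:-→d2:-→d3:-→d4:-→d5:-→d6:-→d7:-→d8:-→d9:-→d10:-→d11:-→d12:-→d13:-→d14:-→d15:-→d16:-→d17:-→d18:-→d19:-→d20:-→d21:-→d22:-→d23:-→d24:H2  best=H2
  ? 123.8.162.1  path d0:-→d1:-→d2:-→d3:-→d4:-→d5:-→d6:-→d7:-→d8:-→d9:-→d10:-→d11:-→d12:-→d13:-→d14:-→d15:-→d16:-→d17:-→d18:-→d19:-→d20:-→d21:-→d22:-→d23:-→d24:H2  best=H2
  del 123.8.162.0/24 (clear depth 24)
  add 0.0.0.0/0 -> H3 at depth 0
  ? 174.184.184.95  path d0:H3  best=H3
  ? 15.98.182.179  path d0:H3→d1:-  best=H3
  ? 52.66.108.136  path d0:H3→d1:-  best=H3
  add 142.224.0.0/12 -> H2 at depth 12
  ? 142.225.235.142  path d0:H3→d1:-→d2:-→d3:-→d4:-→d5:-→d6:-→d7:-→d8:-→d9:-→d10:-→d11:-→d12:H2  best=H2
  add 142.237.128.0/20 -> H4 at depth 20
  ? 142.224.1.103  path d0:H3→d1:-→d2:-→d3:-→d4:-→d5:-→d6:-→d7:-→d8:-→d9:-→d10:-→d11:-→d12:H2  best=H2
  ? 142.228.93.134  path d0:H3→d1:-→d2:-→d3:-→d4:-→d5:-→d6:-→d7:-→d8:-→d9:-→d10:-→d11:-→d12:H2  best=H2
  add 165.88.128.0/17 -> H0 at depth 17
  ? 142.237.128.1  path d0:H3→d1:-→d2:-→d3:-→d4:-→d5:-→d6:-→d7:-→d8:-→d9:-→d10:-→d11:-→d12:H2→d13:-→d14:-→d15:-→d16:-→d17:-→d18:-→d19:-→d20:H4  best=H4
  add 184.77.128.0/20 -> H3 at depth 20
  ? 142.237.129.26  path d0:H3→d1:-→d2:-→d3:-→d4:-→d5:-→d6:-→d7:-→d8:-→d9:-→d10:-→d11:-→d12:H2→d13:-→d14:-→d15:-→d16:-→d17:-→d18:-→d19:-→d20:H4  best=H4
  add 184.77.0.0/16 -> H4 at depth 16
  add 184.77.128.0/24 -> H4 at depth 24
  ? 184.77.0.54  path d0:H3→d1:-→d2:-→d3:-→d4:-→d5:-→d6:-→d7:-→d8:-→d9:-→d10:-→d11:-→d12:-→d13:-→d14:-→d15:-→d16:H4  best=H4
  ? 142.225.230.224  path d0:H3→d1:-→d2:-→d3:-→d4:-→d5:-→d6:-→d7:-→d8:-→d9:-→d10:-→d11:-→d12:H2  best=H2
  ? 184.77.130.215  path d0:H3→d1:-→d2:-→d3:-→d4:-→d5:-→d6:-→d7:-→d8:-→d9:-→d10:-→d11:-→d12:-→d13:-→d14:-→d15:-→d16:H4→d17:-→d18:-→d19:-→d20:H3→d21:-→d22:-  best=H3
  del 184.77.0.0/16 (clear depth 16)
  del 142.224.0.0/12 (clear depth 12)
  add 165.80.0.0/12 -> H3 at depth 12
  add 184.77.0.0/16 -> H0 at depth 16
  add 165.88.237.83/32 -> H1 at depth 32
  ? 165.80.0.24  path d0:H3→d1:-→d2:-→d3:-→d4:-→d5:-→d6:-→d7:-→d8:-→d9:-→d10:-→d11:-→d12:H3  best=H3
  add 184.0.0.0/8 -> H0 at depth 8
  add 123.8.0.0/16 -> H5 at depth 16

== LOOKUPS ==
["H2","H2","H2","H3","H3","H3","H2","H2","H2","H4","H4","H4","H2","H3","H3"]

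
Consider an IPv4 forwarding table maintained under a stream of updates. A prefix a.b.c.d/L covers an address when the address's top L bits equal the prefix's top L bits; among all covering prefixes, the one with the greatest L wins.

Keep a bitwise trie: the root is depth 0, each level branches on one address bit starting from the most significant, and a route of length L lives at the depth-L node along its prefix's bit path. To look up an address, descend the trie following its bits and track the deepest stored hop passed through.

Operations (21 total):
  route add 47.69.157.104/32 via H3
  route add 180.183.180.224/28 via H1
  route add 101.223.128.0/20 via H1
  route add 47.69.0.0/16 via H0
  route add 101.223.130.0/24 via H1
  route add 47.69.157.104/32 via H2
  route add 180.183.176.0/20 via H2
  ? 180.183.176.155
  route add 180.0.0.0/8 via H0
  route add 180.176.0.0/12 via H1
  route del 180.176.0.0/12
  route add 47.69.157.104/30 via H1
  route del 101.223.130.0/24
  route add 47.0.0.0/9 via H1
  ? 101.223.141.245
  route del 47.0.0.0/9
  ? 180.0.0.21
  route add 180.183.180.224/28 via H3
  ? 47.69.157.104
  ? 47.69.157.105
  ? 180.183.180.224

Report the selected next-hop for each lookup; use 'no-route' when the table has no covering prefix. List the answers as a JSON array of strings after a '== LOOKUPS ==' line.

Apply in order:
  + 47.69.157.104/32 (H3) depth=32
  + 180.183.180.224/28 (H1) depth=28
  + 101.223.128.0/20 (H1) depth=20
  + 47.69.0.0/16 (H0) depth=16
  + 101.223.130.0/24 (H1) depth=24
  + 47.69.157.104/32 (H2) depth=32
  + 180.183.176.0/20 (H2) depth=20
  Q 180.183.176.155: descend 101101001011011110110 ; hops seen [H2] ; pick H2
  + 180.0.0.0/8 (H0) depth=8
  + 180.176.0.0/12 (H1) depth=12
  del 180.176.0.0/12 (clear depth 12)
  + 47.69.157.104/30 (H1) depth=30
  del 101.223.130.0/24 (clear depth 24)
  + 47.0.0.0/9 (H1) depth=9
  Q 101.223.141.245: descend 01100101110111111000 ; hops seen [H1] ; pick H1
  del 47.0.0.0/9 (clear depth 9)
  Q 180.0.0.21: descend 10110100 ; hops seen [H0] ; pick H0
  + 180.183.180.224/28 (H3) depth=28
  Q 47.69.157.104: descend 00101111010001011001110101101000 ; hops seen [H0,H1,H2] ; pick H2
  Q 47.69.157.105: descend 0010111101000101100111010110100 ; hops seen [H0,H1] ; pick H1
  Q 180.183.180.224: descend 1011010010110111101101001110 ; hops seen [H0,H2,H3] ; pick H3

== LOOKUPS ==
["H2","H1","H0","H2","H1","H3"]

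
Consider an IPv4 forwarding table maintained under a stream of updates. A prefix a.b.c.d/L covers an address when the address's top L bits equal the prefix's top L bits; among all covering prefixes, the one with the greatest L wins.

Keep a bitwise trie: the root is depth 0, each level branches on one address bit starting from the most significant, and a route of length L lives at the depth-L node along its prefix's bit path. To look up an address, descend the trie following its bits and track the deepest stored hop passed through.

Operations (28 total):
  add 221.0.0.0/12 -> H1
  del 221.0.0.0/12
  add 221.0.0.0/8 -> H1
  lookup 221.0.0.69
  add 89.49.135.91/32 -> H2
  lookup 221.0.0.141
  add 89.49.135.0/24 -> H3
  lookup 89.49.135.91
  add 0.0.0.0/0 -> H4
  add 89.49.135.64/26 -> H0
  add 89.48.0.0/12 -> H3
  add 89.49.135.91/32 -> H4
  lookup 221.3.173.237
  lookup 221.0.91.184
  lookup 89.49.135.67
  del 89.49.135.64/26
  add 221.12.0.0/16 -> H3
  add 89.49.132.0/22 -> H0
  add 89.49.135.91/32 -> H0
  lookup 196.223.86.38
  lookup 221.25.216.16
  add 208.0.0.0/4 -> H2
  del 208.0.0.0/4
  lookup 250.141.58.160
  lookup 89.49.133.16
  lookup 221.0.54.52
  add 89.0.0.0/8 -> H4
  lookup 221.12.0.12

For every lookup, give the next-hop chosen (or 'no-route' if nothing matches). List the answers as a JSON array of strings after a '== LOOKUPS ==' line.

Apply in order:
  add 221.0.0.0/12 -> H1 at depth 12
  - 221.0.0.0/12 clear@12
  add 221.0.0.0/8 -> H1 at depth 8
  Q 221.0.0.69: descend 110111010000 ; hops seen [H1] ; pick H1
  add 89.49.135.91/32 -> H2 at depth 32
  Q 221.0.0.141: descend 110111010000 ; hops seen [H1] ; pick H1
  add 89.49.135.0/24 -> H3 at depth 24
  Q 89.49.135.91: descend 01011001001100011000011101011011 ; hops seen [H3,H2] ; pick H2
  add 0.0.0.0/0 -> H4 at depth 0
  add 89.49.135.64/26 -> H0 at depth 26
  add 89.48.0.0/12 -> H3 at depth 12
  add 89.49.135.91/32 -> H4 at depth 32
  Q 221.3.173.237: descend 110111010000 ; hops seen [H4,H1] ; pick H1
  Q 221.0.91.184: descend 110111010000 ; hops seen [H4,H1] ; pick H1
  Q 89.49.135.67: descend 010110010011000110000111010 ; hops seen [H4,H3,H3,H0] ; pick H0
  - 89.49.135.64/26 clear@26
  add 221.12.0.0/16 -> H3 at depth 16
  add 89.49.132.0/22 -> H0 at depth 22
  add 89.49.135.91/32 -> H0 at depth 32
  Q 196.223.86.38: descend 110 ; hops seen [H4] ; pick H4
  Q 221.25.216.16: descend 11011101000 ; hops seen [H4,H1] ; pick H1
  add 208.0.0.0/4 -> H2 at depth 4
  - 208.0.0.0/4 clear@4
  Q 250.141.58.160: descend 11 ; hops seen [H4] ; pick H4
  Q 89.49.133.16: descend 0101100100110001100001 ; hops seen [H4,H3,H0] ; pick H0
  Q 221.0.54.52: descend 110111010000 ; hops seen [H4,H1] ; pick H1
  add 89.0.0.0/8 -> H4 at depth 8
  Q 221.12.0.12: descend 1101110100001100 ; hops seen [H4,H1,H3] ; pick H3

== LOOKUPS ==
["H1","H1","H2","H1","H1","H0","H4","H1","H4","H0","H1","H3"]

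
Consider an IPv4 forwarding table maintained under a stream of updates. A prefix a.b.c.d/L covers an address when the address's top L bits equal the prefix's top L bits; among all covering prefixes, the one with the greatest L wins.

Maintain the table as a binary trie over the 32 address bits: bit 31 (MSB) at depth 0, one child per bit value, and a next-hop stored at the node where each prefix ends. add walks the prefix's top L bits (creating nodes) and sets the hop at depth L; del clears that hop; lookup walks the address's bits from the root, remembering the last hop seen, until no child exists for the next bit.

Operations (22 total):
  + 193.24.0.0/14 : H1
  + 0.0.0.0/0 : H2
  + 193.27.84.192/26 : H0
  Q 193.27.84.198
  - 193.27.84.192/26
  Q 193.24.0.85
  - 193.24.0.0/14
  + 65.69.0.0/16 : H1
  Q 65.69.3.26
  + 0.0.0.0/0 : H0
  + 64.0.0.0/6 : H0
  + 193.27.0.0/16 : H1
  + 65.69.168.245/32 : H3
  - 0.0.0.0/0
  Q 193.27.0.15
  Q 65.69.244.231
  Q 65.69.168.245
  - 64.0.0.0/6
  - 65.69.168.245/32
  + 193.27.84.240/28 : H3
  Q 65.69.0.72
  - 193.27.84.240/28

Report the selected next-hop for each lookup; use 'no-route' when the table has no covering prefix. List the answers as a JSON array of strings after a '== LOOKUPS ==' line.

Process each operation:
  add 193.24.0.0/14 -> H1 at depth 14
  add 0.0.0.0/0 -> H2 at depth 0
  add 193.27.84.192/26 -> H0 at depth 26
  ? 193.27.84.198  path d0:H2→d1:-→d2:-→d3:-→d4:-→d5:-→d6:-→d7:-→d8:-→d9:-→d10:-→d11:-→d12:-→d13:-→d14:H1→d15:-→d16:-→d17:-→d18:-→d19:-→d20:-→d21:-→d22:-→d23:-→d24:-→d25:-→d26:H0  best=H0
  del 193.27.84.192/26 (clear depth 26)
  ? 193.24.0.85  path d0:H2→d1:-→d2:-→d3:-→d4:-→d5:-→d6:-→d7:-→d8:-→d9:-→d10:-→d11:-→d12:-→d13:-→d14:H1  best=H1
  del 193.24.0.0/14 (clear depth 14)
  add 65.69.0.0/16 -> H1 at depth 16
  ? 65.69.3.26  path d0:H2→d1:-→d2:-→d3:-→d4:-→d5:-→d6:-→d7:-→d8:-→d9:-→d10:-→d11:-→d12:-→d13:-→d14:-→d15:-→d16:H1  best=H1
  add 0.0.0.0/0 -> H0 at depth 0
  add 64.0.0.0/6 -> H0 at depth 6
  add 193.27.0.0/16 -> H1 at depth 16
  add 65.69.168.245/32 -> H3 at depth 32
  del 0.0.0.0/0 (clear depth 0)
  ? 193.27.0.15  path d0:-→d1:-→d2:-→d3:-→d4:-→d5:-→d6:-→d7:-→d8:-→d9:-→d10:-→d11:-→d12:-→d13:-→d14:-→d15:-→d16:H1→d17:-  best=H1
  ? 65.69.244.231  path d0:-→d1:-→d2:-→d3:-→d4:-→d5:-→d6:H0→d7:-→d8:-→d9:-→d10:-→d11:-→d12:-→d13:-→d14:-→d15:-→d16:H1→d17:-  best=H1
  ? 65.69.168.245  path d0:-→d1:-→d2:-→d3:-→d4:-→d5:-→d6:H0→d7:-→d8:-→d9:-→d10:-→d11:-→d12:-→d13:-→d14:-→d15:-→d16:H1→d17:-→d18:-→d19:-→d20:-→d21:-→d22:-→d23:-→d24:-→d25:-→d26:-→d27:-→d28:-→d29:-→d30:-→d31:-→d32:H3  best=H3
  del 64.0.0.0/6 (clear depth 6)
  del 65.69.168.245/32 (clear depth 32)
  add 193.27.84.240/28 -> H3 at depth 28
  ? 65.69.0.72  path d0:-→d1:-→d2:-→d3:-→d4:-→d5:-→d6:-→d7:-→d8:-→d9:-→d10:-→d11:-→d12:-→d13:-→d14:-→d15:-→d16:H1  best=H1
  del 193.27.84.240/28 (clear depth 28)

== LOOKUPS ==
["H0","H1","H1","H1","H1","H3","H1"]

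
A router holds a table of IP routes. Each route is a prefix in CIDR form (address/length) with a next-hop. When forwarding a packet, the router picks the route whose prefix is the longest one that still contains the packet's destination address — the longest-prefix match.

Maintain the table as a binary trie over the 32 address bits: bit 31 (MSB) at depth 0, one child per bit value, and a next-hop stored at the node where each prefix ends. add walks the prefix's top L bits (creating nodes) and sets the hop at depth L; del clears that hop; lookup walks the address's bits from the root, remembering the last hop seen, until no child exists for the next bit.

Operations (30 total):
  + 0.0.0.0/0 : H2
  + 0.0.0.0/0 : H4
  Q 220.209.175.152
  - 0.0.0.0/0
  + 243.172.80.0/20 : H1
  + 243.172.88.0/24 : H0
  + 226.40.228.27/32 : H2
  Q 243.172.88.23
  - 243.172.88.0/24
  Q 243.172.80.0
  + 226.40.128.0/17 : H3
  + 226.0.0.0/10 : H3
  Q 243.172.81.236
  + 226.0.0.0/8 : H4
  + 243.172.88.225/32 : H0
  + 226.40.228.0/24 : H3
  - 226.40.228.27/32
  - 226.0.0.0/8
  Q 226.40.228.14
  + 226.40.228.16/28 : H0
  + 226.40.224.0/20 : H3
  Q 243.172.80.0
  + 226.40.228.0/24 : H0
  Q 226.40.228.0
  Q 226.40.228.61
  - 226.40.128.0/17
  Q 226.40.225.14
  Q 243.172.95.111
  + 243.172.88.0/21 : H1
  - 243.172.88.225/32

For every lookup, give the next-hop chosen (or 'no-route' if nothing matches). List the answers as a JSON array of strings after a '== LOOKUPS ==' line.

Process each operation:
  + 0.0.0.0/0 (H2) depth=0
  + 0.0.0.0/0 (H4) depth=0
  Q 220.209.175.152: descend ε ; hops seen [H4] ; pick H4
  - 0.0.0.0/0 clear@0
  + 243.172.80.0/20 (H1) depth=20
  + 243.172.88.0/24 (H0) depth=24
  + 226.40.228.27/32 (H2) depth=32
  Q 243.172.88.23: descend 111100111010110001011000 ; hops seen [H1,H0] ; pick H0
  - 243.172.88.0/24 clear@24
  Q 243.172.80.0: descend 11110011101011000101 ; hops seen [H1] ; pick H1
  + 226.40.128.0/17 (H3) depth=17
  + 226.0.0.0/10 (H3) depth=10
  Q 243.172.81.236: descend 11110011101011000101 ; hops seen [H1] ; pick H1
  + 226.0.0.0/8 (H4) depth=8
  + 243.172.88.225/32 (H0) depth=32
  + 226.40.228.0/24 (H3) depth=24
  - 226.40.228.27/32 clear@32
  - 226.0.0.0/8 clear@8
  Q 226.40.228.14: descend 111000100010100011100100000 ; hops seen [H3,H3,H3] ; pick H3
  + 226.40.228.16/28 (H0) depth=28
  + 226.40.224.0/20 (H3) depth=20
  Q 243.172.80.0: descend 11110011101011000101 ; hops seen [H1] ; pick H1
  + 226.40.228.0/24 (H0) depth=24
  Q 226.40.228.0: descend 111000100010100011100100000 ; hops seen [H3,H3,H3,H0] ; pick H0
  Q 226.40.228.61: descend 11100010001010001110010000 ; hops seen [H3,H3,H3,H0] ; pick H0
  - 226.40.128.0/17 clear@17
  Q 226.40.225.14: descend 111000100010100011100 ; hops seen [H3,H3] ; pick H3
  Q 243.172.95.111: descend 111100111010110001011 ; hops seen [H1] ; pick H1
  + 243.172.88.0/21 (H1) depth=21
  - 243.172.88.225/32 clear@32

== LOOKUPS ==
["H4","H0","H1","H1","H3","H1","H0","H0","H3","H1"]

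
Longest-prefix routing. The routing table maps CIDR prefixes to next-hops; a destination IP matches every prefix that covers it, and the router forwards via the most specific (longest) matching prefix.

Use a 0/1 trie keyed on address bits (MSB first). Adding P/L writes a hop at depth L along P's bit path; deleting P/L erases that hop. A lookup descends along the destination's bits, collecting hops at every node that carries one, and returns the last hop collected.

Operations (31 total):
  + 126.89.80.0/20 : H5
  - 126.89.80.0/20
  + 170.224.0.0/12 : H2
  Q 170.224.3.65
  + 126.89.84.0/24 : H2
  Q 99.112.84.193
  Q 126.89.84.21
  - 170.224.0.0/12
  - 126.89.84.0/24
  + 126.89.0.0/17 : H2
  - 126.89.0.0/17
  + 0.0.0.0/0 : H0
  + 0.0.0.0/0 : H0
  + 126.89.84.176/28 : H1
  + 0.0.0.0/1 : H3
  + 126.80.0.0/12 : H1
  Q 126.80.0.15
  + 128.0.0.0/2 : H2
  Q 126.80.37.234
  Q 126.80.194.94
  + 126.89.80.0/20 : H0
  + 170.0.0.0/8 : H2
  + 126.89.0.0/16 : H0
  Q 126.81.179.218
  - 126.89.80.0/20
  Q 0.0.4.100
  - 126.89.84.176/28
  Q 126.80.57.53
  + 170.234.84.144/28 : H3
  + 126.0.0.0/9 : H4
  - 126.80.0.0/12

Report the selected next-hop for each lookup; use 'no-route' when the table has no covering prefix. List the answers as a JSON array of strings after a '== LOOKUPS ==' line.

Apply in order:
  add 126.89.80.0/20 -> H5 at depth 20
  del 126.89.80.0/20 (clear depth 20)
  add 170.224.0.0/12 -> H2 at depth 12
  lookup 170.224.3.65: bits 101010101110 walk d0:-→d1:-→d2:-→d3:-→d4:-→d5:-→d6:-→d7:-→d8:-→d9:-→d10:-→d11:-→d12:H2 -> H2
  add 126.89.84.0/24 -> H2 at depth 24
  lookup 99.112.84.193: bits 011 walk d0:-→d1:-→d2:-→d3:- -> no-route
  lookup 126.89.84.21: bits 011111100101100101010100 walk d0:-→d1:-→d2:-→d3:-→d4:-→d5:-→d6:-→d7:-→d8:-→d9:-→d10:-→d11:-→d12:-→d13:-→d14:-→d15:-→d16:-→d17:-→d18:-→d19:-→d20:-→d21:-→d22:-→d23:-→d24:H2 -> H2
  del 170.224.0.0/12 (clear depth 12)
  del 126.89.84.0/24 (clear depth 24)
  add 126.89.0.0/17 -> H2 at depth 17
  del 126.89.0.0/17 (clear depth 17)
  add 0.0.0.0/0 -> H0 at depth 0
  add 0.0.0.0/0 -> H0 at depth 0
  add 126.89.84.176/28 -> H1 at depth 28
  add 0.0.0.0/1 -> H3 at depth 1
  add 126.80.0.0/12 -> H1 at depth 12
  lookup 126.80.0.15: bits 011111100101 walk d0:H0→d1:H3→d2:-→d3:-→d4:-→d5:-→d6:-→d7:-→d8:-→d9:-→d10:-→d11:-→d12:H1 -> H1
  add 128.0.0.0/2 -> H2 at depth 2
  lookup 126.80.37.234: bits 011111100101 walk d0:H0→d1:H3→d2:-→d3:-→d4:-→d5:-→d6:-→d7:-→d8:-→d9:-→d10:-→d11:-→d12:H1 -> H1
  lookup 126.80.194.94: bits 011111100101 walk d0:H0→d1:H3→d2:-→d3:-→d4:-→d5:-→d6:-→d7:-→d8:-→d9:-→d10:-→d11:-→d12:H1 -> H1
  add 126.89.80.0/20 -> H0 at depth 20
  add 170.0.0.0/8 -> H2 at depth 8
  add 126.89.0.0/16 -> H0 at depth 16
  lookup 126.81.179.218: bits 011111100101 walk d0:H0→d1:H3→d2:-→d3:-→d4:-→d5:-→d6:-→d7:-→d8:-→d9:-→d10:-→d11:-→d12:H1 -> H1
  del 126.89.80.0/20 (clear depth 20)
  lookup 0.0.4.100: bits 0 walk d0:H0→d1:H3 -> H3
  del 126.89.84.176/28 (clear depth 28)
  lookup 126.80.57.53: bits 011111100101 walk d0:H0→d1:H3→d2:-→d3:-→d4:-→d5:-→d6:-→d7:-→d8:-→d9:-→d10:-→d11:-→d12:H1 -> H1
  add 170.234.84.144/28 -> H3 at depth 28
  add 126.0.0.0/9 -> H4 at depth 9
  del 126.80.0.0/12 (clear depth 12)

== LOOKUPS ==
["H2","no-route","H2","H1","H1","H1","H1","H3","H1"]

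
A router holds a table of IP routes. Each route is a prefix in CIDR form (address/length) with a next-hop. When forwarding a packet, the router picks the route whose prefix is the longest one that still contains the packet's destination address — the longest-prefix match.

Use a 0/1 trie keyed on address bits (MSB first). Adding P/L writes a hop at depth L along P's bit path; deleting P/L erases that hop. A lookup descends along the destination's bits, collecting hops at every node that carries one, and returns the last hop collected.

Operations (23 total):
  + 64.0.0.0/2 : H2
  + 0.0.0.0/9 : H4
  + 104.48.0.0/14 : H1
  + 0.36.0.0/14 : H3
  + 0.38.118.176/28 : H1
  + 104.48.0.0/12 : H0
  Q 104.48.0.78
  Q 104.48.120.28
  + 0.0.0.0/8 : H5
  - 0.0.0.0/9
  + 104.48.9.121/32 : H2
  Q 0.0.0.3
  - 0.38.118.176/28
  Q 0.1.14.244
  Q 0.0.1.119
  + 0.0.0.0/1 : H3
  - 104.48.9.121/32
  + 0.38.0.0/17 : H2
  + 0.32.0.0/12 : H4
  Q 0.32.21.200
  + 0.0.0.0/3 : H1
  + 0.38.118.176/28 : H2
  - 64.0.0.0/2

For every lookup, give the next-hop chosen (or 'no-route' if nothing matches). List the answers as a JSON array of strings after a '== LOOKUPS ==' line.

Apply in order:
  + 64.0.0.0/2 (H2) depth=2
  + 0.0.0.0/9 (H4) depth=9
  + 104.48.0.0/14 (H1) depth=14
  + 0.36.0.0/14 (H3) depth=14
  + 0.38.118.176/28 (H1) depth=28
  + 104.48.0.0/12 (H0) depth=12
  ? 104.48.0.78  path d0:-→d1:-→d2:H2→d3:-→d4:-→d5:-→d6:-→d7:-→d8:-→d9:-→d10:-→d11:-→d12:H0→d13:-→d14:H1  best=H1
  ? 104.48.120.28  path d0:-→d1:-→d2:H2→d3:-→d4:-→d5:-→d6:-→d7:-→d8:-→d9:-→d10:-→d11:-→d12:H0→d13:-→d14:H1  best=H1
  + 0.0.0.0/8 (H5) depth=8
  del 0.0.0.0/9 (clear depth 9)
  + 104.48.9.121/32 (H2) depth=32
  ? 0.0.0.3  path d0:-→d1:-→d2:-→d3:-→d4:-→d5:-→d6:-→d7:-→d8:H5→d9:-→d10:-  best=H5
  del 0.38.118.176/28 (clear depth 28)
  ? 0.1.14.244  path d0:-→d1:-→d2:-→d3:-→d4:-→d5:-→d6:-→d7:-→d8:H5→d9:-→d10:-  best=H5
  ? 0.0.1.119  path d0:-→d1:-→d2:-→d3:-→d4:-→d5:-→d6:-→d7:-→d8:H5→d9:-→d10:-  best=H5
  + 0.0.0.0/1 (H3) depth=1
  del 104.48.9.121/32 (clear depth 32)
  + 0.38.0.0/17 (H2) depth=17
  + 0.32.0.0/12 (H4) depth=12
  ? 0.32.21.200  path d0:-→d1:H3→d2:-→d3:-→d4:-→d5:-→d6:-→d7:-→d8:H5→d9:-→d10:-→d11:-→d12:H4→d13:-  best=H4
  + 0.0.0.0/3 (H1) depth=3
  + 0.38.118.176/28 (H2) depth=28
  del 64.0.0.0/2 (clear depth 2)

== LOOKUPS ==
["H1","H1","H5","H5","H5","H4"]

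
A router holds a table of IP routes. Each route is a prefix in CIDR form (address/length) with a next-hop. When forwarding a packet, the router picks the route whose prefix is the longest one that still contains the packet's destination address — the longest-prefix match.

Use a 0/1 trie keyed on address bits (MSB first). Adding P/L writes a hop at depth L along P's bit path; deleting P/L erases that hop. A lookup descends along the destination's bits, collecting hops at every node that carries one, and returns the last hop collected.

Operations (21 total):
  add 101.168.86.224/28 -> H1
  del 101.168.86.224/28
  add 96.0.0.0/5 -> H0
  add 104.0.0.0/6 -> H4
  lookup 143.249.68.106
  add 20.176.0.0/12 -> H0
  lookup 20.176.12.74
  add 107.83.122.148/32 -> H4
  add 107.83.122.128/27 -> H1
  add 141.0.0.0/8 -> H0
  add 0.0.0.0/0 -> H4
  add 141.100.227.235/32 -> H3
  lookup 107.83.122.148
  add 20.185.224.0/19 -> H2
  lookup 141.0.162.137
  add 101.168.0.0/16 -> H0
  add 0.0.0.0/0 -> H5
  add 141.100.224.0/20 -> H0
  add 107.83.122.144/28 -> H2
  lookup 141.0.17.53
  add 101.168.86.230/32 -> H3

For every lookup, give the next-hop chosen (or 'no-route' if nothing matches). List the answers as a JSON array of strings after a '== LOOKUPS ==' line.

Apply in order:
  add 101.168.86.224/28 -> H1 at depth 28
  del 101.168.86.224/28 (clear depth 28)
  add 96.0.0.0/5 -> H0 at depth 5
  add 104.0.0.0/6 -> H4 at depth 6
  Q 143.249.68.106: descend ε ; hops seen [∅] ; pick no-route
  add 20.176.0.0/12 -> H0 at depth 12
  Q 20.176.12.74: descend 000101001011 ; hops seen [H0] ; pick H0
  add 107.83.122.148/32 -> H4 at depth 32
  add 107.83.122.128/27 -> H1 at depth 27
  add 141.0.0.0/8 -> H0 at depth 8
  add 0.0.0.0/0 -> H4 at depth 0
  add 141.100.227.235/32 -> H3 at depth 32
  Q 107.83.122.148: descend 01101011010100110111101010010100 ; hops seen [H4,H4,H1,H4] ; pick H4
  add 20.185.224.0/19 -> H2 at depth 19
  Q 141.0.162.137: descend 100011010 ; hops seen [H4,H0] ; pick H0
  add 101.168.0.0/16 -> H0 at depth 16
  add 0.0.0.0/0 -> H5 at depth 0
  add 141.100.224.0/20 -> H0 at depth 20
  add 107.83.122.144/28 -> H2 at depth 28
  Q 141.0.17.53: descend 100011010 ; hops seen [H5,H0] ; pick H0
  add 101.168.86.230/32 -> H3 at depth 32

== LOOKUPS ==
["no-route","H0","H4","H0","H0"]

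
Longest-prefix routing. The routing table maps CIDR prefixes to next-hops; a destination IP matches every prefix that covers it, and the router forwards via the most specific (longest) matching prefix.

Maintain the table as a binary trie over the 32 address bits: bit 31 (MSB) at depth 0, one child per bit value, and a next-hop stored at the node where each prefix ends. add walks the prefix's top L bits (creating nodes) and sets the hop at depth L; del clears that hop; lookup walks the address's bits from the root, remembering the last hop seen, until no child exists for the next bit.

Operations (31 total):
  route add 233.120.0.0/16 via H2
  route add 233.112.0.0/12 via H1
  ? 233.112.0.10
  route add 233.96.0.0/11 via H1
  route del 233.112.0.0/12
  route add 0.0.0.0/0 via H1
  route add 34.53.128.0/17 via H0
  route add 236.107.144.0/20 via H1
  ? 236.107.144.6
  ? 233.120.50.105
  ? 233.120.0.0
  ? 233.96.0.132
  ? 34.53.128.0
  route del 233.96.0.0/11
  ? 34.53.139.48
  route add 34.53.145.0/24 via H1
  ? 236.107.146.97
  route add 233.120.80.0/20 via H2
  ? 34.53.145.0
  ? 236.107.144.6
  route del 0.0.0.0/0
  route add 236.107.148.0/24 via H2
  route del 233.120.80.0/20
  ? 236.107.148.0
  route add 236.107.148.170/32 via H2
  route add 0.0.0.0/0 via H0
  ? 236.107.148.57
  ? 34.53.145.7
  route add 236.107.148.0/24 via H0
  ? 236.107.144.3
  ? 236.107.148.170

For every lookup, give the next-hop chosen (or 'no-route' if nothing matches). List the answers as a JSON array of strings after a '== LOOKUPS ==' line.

Trace:
  add 233.120.0.0/16 -> H2 at depth 16
  add 233.112.0.0/12 -> H1 at depth 12
  Q 233.112.0.10: descend 111010010111 ; hops seen [H1] ; pick H1
  add 233.96.0.0/11 -> H1 at depth 11
  del 233.112.0.0/12 (clear depth 12)
  add 0.0.0.0/0 -> H1 at depth 0
  add 34.53.128.0/17 -> H0 at depth 17
  add 236.107.144.0/20 -> H1 at depth 20
  Q 236.107.144.6: descend 11101100011010111001 ; hops seen [H1,H1] ; pick H1
  Q 233.120.50.105: descend 1110100101111000 ; hops seen [H1,H1,H2] ; pick H2
  Q 233.120.0.0: descend 1110100101111000 ; hops seen [H1,H1,H2] ; pick H2
  Q 233.96.0.132: descend 11101001011 ; hops seen [H1,H1] ; pick H1
  Q 34.53.128.0: descend 00100010001101011 ; hops seen [H1,H0] ; pick H0
  del 233.96.0.0/11 (clear depth 11)
  Q 34.53.139.48: descend 00100010001101011 ; hops seen [H1,H0] ; pick H0
  add 34.53.145.0/24 -> H1 at depth 24
  Q 236.107.146.97: descend 11101100011010111001 ; hops seen [H1,H1] ; pick H1
  add 233.120.80.0/20 -> H2 at depth 20
  Q 34.53.145.0: descend 001000100011010110010001 ; hops seen [H1,H0,H1] ; pick H1
  Q 236.107.144.6: descend 11101100011010111001 ; hops seen [H1,H1] ; pick H1
  del 0.0.0.0/0 (clear depth 0)
  add 236.107.148.0/24 -> H2 at depth 24
  del 233.120.80.0/20 (clear depth 20)
  Q 236.107.148.0: descend 111011000110101110010100 ; hops seen [H1,H2] ; pick H2
  add 236.107.148.170/32 -> H2 at depth 32
  add 0.0.0.0/0 -> H0 at depth 0
  Q 236.107.148.57: descend 111011000110101110010100 ; hops seen [H0,H1,H2] ; pick H2
  Q 34.53.145.7: descend 001000100011010110010001 ; hops seen [H0,H0,H1] ; pick H1
  add 236.107.148.0/24 -> H0 at depth 24
  Q 236.107.144.3: descend 111011000110101110010 ; hops seen [H0,H1] ; pick H1
  Q 236.107.148.170: descend 11101100011010111001010010101010 ; hops seen [H0,H1,H0,H2] ; pick H2

== LOOKUPS ==
["H1","H1","H2","H2","H1","H0","H0","H1","H1","H1","H2","H2","H1","H1","H2"]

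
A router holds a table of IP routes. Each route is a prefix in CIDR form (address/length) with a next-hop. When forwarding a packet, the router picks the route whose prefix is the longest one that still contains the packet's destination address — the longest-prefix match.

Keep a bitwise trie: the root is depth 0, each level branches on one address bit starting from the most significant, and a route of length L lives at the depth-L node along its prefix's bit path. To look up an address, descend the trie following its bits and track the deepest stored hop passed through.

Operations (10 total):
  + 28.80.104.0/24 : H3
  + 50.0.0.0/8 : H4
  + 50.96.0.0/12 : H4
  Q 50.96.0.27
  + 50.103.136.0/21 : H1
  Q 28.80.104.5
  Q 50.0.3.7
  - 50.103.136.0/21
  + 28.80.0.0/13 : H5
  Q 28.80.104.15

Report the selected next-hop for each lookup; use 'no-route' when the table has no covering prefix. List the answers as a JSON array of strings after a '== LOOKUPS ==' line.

Apply in order:
  + 28.80.104.0/24 (H3) depth=24
  + 50.0.0.0/8 (H4) depth=8
  + 50.96.0.0/12 (H4) depth=12
  ? 50.96.0.27  path d0:-→d1:-→d2:-→d3:-→d4:-→d5:-→d6:-→d7:-→d8:H4→d9:-→d10:-→d11:-→d12:H4  best=H4
  + 50.103.136.0/21 (H1) depth=21
  ? 28.80.104.5  path d0:-→d1:-→d2:-→d3:-→d4:-→d5:-→d6:-→d7:-→d8:-→d9:-→d10:-→d11:-→d12:-→d13:-→d14:-→d15:-→d16:-→d17:-→d18:-→d19:-→d20:-→d21:-→d22:-→d23:-→d24:H3  best=H3
  ? 50.0.3.7  path d0:-→d1:-→d2:-→d3:-→d4:-→d5:-→d6:-→d7:-→d8:H4→d9:-  best=H4
  - 50.103.136.0/21 clear@21
  + 28.80.0.0/13 (H5) depth=13
  ? 28.80.104.15  path d0:-→d1:-→d2:-→d3:-→d4:-→d5:-→d6:-→d7:-→d8:-→d9:-→d10:-→d11:-→d12:-→d13:H5→d14:-→d15:-→d16:-→d17:-→d18:-→d19:-→d20:-→d21:-→d22:-→d23:-→d24:H3  best=H3

== LOOKUPS ==
["H4","H3","H4","H3"]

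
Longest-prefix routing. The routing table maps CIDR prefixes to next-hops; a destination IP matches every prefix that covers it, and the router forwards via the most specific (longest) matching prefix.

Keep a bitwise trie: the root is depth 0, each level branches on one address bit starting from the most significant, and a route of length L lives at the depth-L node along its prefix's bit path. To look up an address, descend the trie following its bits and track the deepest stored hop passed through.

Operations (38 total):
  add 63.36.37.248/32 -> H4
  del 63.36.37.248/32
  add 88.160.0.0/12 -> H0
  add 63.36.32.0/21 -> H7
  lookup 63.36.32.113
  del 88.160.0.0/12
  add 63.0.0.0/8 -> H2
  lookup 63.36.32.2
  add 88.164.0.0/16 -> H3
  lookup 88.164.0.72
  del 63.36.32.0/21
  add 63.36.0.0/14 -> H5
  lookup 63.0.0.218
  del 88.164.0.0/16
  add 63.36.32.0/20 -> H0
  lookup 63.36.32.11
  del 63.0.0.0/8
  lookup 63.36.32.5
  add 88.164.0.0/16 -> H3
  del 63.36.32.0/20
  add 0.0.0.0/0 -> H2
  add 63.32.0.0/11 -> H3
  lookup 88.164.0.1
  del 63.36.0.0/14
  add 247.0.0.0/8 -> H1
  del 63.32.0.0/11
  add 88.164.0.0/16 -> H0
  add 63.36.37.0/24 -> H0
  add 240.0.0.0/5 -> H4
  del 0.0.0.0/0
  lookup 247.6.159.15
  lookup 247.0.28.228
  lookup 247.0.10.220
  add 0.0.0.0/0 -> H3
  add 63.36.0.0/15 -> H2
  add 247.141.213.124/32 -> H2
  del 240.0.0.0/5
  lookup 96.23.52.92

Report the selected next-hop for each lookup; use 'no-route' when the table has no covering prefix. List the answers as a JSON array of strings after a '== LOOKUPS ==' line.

Trace:
  + 63.36.37.248/32 (H4) depth=32
  del 63.36.37.248/32 (clear depth 32)
  + 88.160.0.0/12 (H0) depth=12
  + 63.36.32.0/21 (H7) depth=21
  ? 63.36.32.113  path d0:-→d1:-→d2:-→d3:-→d4:-→d5:-→d6:-→d7:-→d8:-→d9:-→d10:-→d11:-→d12:-→d13:-→d14:-→d15:-→d16:-→d17:-→d18:-→d19:-→d20:-→d21:H7  best=H7
  del 88.160.0.0/12 (clear depth 12)
  + 63.0.0.0/8 (H2) depth=8
  ? 63.36.32.2  path d0:-→d1:-→d2:-→d3:-→d4:-→d5:-→d6:-→d7:-→d8:H2→d9:-→d10:-→d11:-→d12:-→d13:-→d14:-→d15:-→d16:-→d17:-→d18:-→d19:-→d20:-→d21:H7  best=H7
  + 88.164.0.0/16 (H3) depth=16
  ? 88.164.0.72  path d0:-→d1:-→d2:-→d3:-→d4:-→d5:-→d6:-→d7:-→d8:-→d9:-→d10:-→d11:-→d12:-→d13:-→d14:-→d15:-→d16:H3  best=H3
  del 63.36.32.0/21 (clear depth 21)
  + 63.36.0.0/14 (H5) depth=14
  ? 63.0.0.218  path d0:-→d1:-→d2:-→d3:-→d4:-→d5:-→d6:-→d7:-→d8:H2→d9:-→d10:-  best=H2
  del 88.164.0.0/16 (clear depth 16)
  + 63.36.32.0/20 (H0) depth=20
  ? 63.36.32.11  path d0:-→d1:-→d2:-→d3:-→d4:-→d5:-→d6:-→d7:-→d8:H2→d9:-→d10:-→d11:-→d12:-→d13:-→d14:H5→d15:-→d16:-→d17:-→d18:-→d19:-→d20:H0→d21:-  best=H0
  del 63.0.0.0/8 (clear depth 8)
  ? 63.36.32.5  path d0:-→d1:-→d2:-→d3:-→d4:-→d5:-→d6:-→d7:-→d8:-→d9:-→d10:-→d11:-→d12:-→d13:-→d14:H5→d15:-→d16:-→d17:-→d18:-→d19:-→d20:H0→d21:-  best=H0
  + 88.164.0.0/16 (H3) depth=16
  del 63.36.32.0/20 (clear depth 20)
  + 0.0.0.0/0 (H2) depth=0
  + 63.32.0.0/11 (H3) depth=11
  ? 88.164.0.1  path d0:H2→d1:-→d2:-→d3:-→d4:-→d5:-→d6:-→d7:-→d8:-→d9:-→d10:-→d11:-→d12:-→d13:-→d14:-→d15:-→d16:H3  best=H3
  del 63.36.0.0/14 (clear depth 14)
  + 247.0.0.0/8 (H1) depth=8
  del 63.32.0.0/11 (clear depth 11)
  + 88.164.0.0/16 (H0) depth=16
  + 63.36.37.0/24 (H0) depth=24
  + 240.0.0.0/5 (H4) depth=5
  del 0.0.0.0/0 (clear depth 0)
  ? 247.6.159.15  path d0:-→d1:-→d2:-→d3:-→d4:-→d5:H4→d6:-→d7:-→d8:H1  best=H1
  ? 247.0.28.228  path d0:-→d1:-→d2:-→d3:-→d4:-→d5:H4→d6:-→d7:-→d8:H1  best=H1
  ? 247.0.10.220  path d0:-→d1:-→d2:-→d3:-→d4:-→d5:H4→d6:-→d7:-→d8:H1  best=H1
  + 0.0.0.0/0 (H3) depth=0
  + 63.36.0.0/15 (H2) depth=15
  + 247.141.213.124/32 (H2) depth=32
  del 240.0.0.0/5 (clear depth 5)
  ? 96.23.52.92  path d0:H3→d1:-→d2:-  best=H3

== LOOKUPS ==
["H7","H7","H3","H2","H0","H0","H3","H1","H1","H1","H3"]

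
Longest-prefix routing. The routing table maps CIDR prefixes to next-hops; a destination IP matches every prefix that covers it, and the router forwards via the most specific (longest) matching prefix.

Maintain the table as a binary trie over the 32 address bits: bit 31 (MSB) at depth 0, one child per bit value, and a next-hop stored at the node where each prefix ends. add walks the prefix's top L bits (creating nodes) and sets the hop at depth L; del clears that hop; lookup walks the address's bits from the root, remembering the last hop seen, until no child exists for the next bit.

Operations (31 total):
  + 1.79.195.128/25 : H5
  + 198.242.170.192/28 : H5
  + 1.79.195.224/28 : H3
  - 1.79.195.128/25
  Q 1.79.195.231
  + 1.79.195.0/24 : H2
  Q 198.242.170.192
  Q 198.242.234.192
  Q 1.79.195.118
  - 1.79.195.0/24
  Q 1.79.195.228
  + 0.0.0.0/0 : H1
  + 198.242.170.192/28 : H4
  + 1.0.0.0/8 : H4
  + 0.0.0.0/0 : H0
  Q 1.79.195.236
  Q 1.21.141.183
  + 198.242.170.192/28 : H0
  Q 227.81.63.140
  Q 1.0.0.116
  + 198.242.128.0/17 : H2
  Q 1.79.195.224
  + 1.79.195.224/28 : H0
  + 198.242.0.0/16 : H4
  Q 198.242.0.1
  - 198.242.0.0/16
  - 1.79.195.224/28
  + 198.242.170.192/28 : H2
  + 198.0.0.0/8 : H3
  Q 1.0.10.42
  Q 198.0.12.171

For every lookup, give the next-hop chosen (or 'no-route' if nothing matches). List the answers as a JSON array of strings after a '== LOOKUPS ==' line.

Process each operation:
  add 1.79.195.128/25 -> H5 at depth 25
  add 198.242.170.192/28 -> H5 at depth 28
  add 1.79.195.224/28 -> H3 at depth 28
  del 1.79.195.128/25 (clear depth 25)
  Q 1.79.195.231: descend 0000000101001111110000111110 ; hops seen [H3] ; pick H3
  add 1.79.195.0/24 -> H2 at depth 24
  Q 198.242.170.192: descend 1100011011110010101010101100 ; hops seen [H5] ; pick H5
  Q 198.242.234.192: descend 11000110111100101 ; hops seen [∅] ; pick no-route
  Q 1.79.195.118: descend 000000010100111111000011 ; hops seen [H2] ; pick H2
  del 1.79.195.0/24 (clear depth 24)
  Q 1.79.195.228: descend 0000000101001111110000111110 ; hops seen [H3] ; pick H3
  add 0.0.0.0/0 -> H1 at depth 0
  add 198.242.170.192/28 -> H4 at depth 28
  add 1.0.0.0/8 -> H4 at depth 8
  add 0.0.0.0/0 -> H0 at depth 0
  Q 1.79.195.236: descend 0000000101001111110000111110 ; hops seen [H0,H4,H3] ; pick H3
  Q 1.21.141.183: descend 000000010 ; hops seen [H0,H4] ; pick H4
  add 198.242.170.192/28 -> H0 at depth 28
  Q 227.81.63.140: descend 11 ; hops seen [H0] ; pick H0
  Q 1.0.0.116: descend 000000010 ; hops seen [H0,H4] ; pick H4
  add 198.242.128.0/17 -> H2 at depth 17
  Q 1.79.195.224: descend 0000000101001111110000111110 ; hops seen [H0,H4,H3] ; pick H3
  add 1.79.195.224/28 -> H0 at depth 28
  add 198.242.0.0/16 -> H4 at depth 16
  Q 198.242.0.1: descend 1100011011110010 ; hops seen [H0,H4] ; pick H4
  del 198.242.0.0/16 (clear depth 16)
  del 1.79.195.224/28 (clear depth 28)
  add 198.242.170.192/28 -> H2 at depth 28
  add 198.0.0.0/8 -> H3 at depth 8
  Q 1.0.10.42: descend 000000010 ; hops seen [H0,H4] ; pick H4
  Q 198.0.12.171: descend 11000110 ; hops seen [H0,H3] ; pick H3

== LOOKUPS ==
["H3","H5","no-route","H2","H3","H3","H4","H0","H4","H3","H4","H4","H3"]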